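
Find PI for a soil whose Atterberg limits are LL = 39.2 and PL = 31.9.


Using PI = LL - PL
PI = 39.2 - 31.9
PI = 7.3


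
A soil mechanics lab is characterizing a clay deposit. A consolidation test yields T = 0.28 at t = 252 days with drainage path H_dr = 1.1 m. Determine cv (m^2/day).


Using cv = T * H_dr^2 / t
H_dr^2 = 1.1^2 = 1.21
cv = 0.28 * 1.21 / 252
cv = 0.00134 m^2/day


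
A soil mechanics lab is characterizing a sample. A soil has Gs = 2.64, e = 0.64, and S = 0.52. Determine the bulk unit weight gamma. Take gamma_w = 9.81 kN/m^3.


Using gamma = gamma_w * (Gs + S*e) / (1 + e)
Numerator: Gs + S*e = 2.64 + 0.52*0.64 = 2.9728
Denominator: 1 + e = 1 + 0.64 = 1.64
gamma = 9.81 * 2.9728 / 1.64
gamma = 17.782 kN/m^3


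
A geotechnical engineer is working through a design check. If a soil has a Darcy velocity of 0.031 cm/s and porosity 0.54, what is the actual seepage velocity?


Result: 0.05741 cm/s

Derivation:
Using v_s = v_d / n
v_s = 0.031 / 0.54
v_s = 0.05741 cm/s


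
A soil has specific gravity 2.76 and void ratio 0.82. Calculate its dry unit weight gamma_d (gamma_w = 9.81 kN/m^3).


Using gamma_d = Gs * gamma_w / (1 + e)
gamma_d = 2.76 * 9.81 / (1 + 0.82)
gamma_d = 2.76 * 9.81 / 1.82
gamma_d = 14.877 kN/m^3


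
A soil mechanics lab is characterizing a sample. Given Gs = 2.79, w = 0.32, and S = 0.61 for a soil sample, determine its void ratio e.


Using the relation e = Gs * w / S
e = 2.79 * 0.32 / 0.61
e = 1.4636


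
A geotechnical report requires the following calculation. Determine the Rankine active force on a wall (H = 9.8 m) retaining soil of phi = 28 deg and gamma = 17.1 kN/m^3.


Compute active earth pressure coefficient:
Ka = tan^2(45 - phi/2) = tan^2(31.0) = 0.361033
Compute active force:
Pa = 0.5 * Ka * gamma * H^2
Pa = 0.5 * 0.361033 * 17.1 * 9.8^2
Pa = 296.46 kN/m


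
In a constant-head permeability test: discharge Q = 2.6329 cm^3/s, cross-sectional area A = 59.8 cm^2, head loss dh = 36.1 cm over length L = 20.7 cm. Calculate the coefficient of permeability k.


Compute hydraulic gradient:
i = dh / L = 36.1 / 20.7 = 1.74396
Then apply Darcy's law:
k = Q / (A * i)
k = 2.6329 / (59.8 * 1.74396)
k = 2.6329 / 104.289
k = 0.025246 cm/s


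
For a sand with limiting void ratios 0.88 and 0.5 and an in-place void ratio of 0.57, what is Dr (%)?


Using Dr = (e_max - e) / (e_max - e_min) * 100
e_max - e = 0.88 - 0.57 = 0.31
e_max - e_min = 0.88 - 0.5 = 0.38
Dr = 0.31 / 0.38 * 100
Dr = 81.58 %


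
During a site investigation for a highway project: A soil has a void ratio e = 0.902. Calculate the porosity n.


Using the relation n = e / (1 + e)
n = 0.902 / (1 + 0.902)
n = 0.902 / 1.902
n = 0.4742


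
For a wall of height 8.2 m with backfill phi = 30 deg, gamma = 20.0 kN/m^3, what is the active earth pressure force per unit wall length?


Compute active earth pressure coefficient:
Ka = tan^2(45 - phi/2) = tan^2(30.0) = 0.333333
Compute active force:
Pa = 0.5 * Ka * gamma * H^2
Pa = 0.5 * 0.333333 * 20.0 * 8.2^2
Pa = 224.13 kN/m


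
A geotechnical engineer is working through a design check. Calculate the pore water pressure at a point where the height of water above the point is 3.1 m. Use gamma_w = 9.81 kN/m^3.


Result: 30.41 kPa

Derivation:
Using u = gamma_w * h_w
u = 9.81 * 3.1
u = 30.41 kPa


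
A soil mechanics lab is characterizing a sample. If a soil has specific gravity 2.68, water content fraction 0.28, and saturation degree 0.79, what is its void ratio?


Using the relation e = Gs * w / S
e = 2.68 * 0.28 / 0.79
e = 0.9499


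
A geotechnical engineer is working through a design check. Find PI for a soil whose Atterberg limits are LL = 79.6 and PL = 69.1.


Using PI = LL - PL
PI = 79.6 - 69.1
PI = 10.5


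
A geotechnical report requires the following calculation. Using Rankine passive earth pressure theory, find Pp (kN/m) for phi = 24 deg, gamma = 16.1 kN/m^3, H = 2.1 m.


Compute passive earth pressure coefficient:
Kp = tan^2(45 + phi/2) = tan^2(57.0) = 2.371184
Compute passive force:
Pp = 0.5 * Kp * gamma * H^2
Pp = 0.5 * 2.371184 * 16.1 * 2.1^2
Pp = 84.18 kN/m


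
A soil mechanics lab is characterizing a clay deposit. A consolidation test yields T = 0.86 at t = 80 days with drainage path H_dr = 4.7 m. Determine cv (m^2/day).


Using cv = T * H_dr^2 / t
H_dr^2 = 4.7^2 = 22.09
cv = 0.86 * 22.09 / 80
cv = 0.23747 m^2/day


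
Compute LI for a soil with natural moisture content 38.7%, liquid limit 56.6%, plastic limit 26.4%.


Result: 0.407

Derivation:
First compute the plasticity index:
PI = LL - PL = 56.6 - 26.4 = 30.2
Then compute the liquidity index:
LI = (w - PL) / PI
LI = (38.7 - 26.4) / 30.2
LI = 0.407


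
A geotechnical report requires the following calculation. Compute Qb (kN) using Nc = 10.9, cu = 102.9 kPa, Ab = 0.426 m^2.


Using Qb = Nc * cu * Ab
Qb = 10.9 * 102.9 * 0.426
Qb = 477.81 kN


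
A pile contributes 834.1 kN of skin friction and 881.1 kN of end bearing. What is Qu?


Result: 1715.2 kN

Derivation:
Using Qu = Qf + Qb
Qu = 834.1 + 881.1
Qu = 1715.2 kN


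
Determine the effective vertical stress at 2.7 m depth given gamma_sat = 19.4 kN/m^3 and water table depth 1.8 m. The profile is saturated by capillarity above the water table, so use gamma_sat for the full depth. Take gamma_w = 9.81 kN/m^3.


Result: 43.55 kPa

Derivation:
Total stress = gamma_sat * depth
sigma = 19.4 * 2.7 = 52.38 kPa
Pore water pressure u = gamma_w * (depth - d_wt)
u = 9.81 * (2.7 - 1.8) = 8.829 kPa
Effective stress = sigma - u
sigma' = 52.38 - 8.829 = 43.55 kPa


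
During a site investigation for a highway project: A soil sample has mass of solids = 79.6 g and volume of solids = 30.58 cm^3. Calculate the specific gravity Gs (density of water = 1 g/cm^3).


Using Gs = m_s / (V_s * rho_w)
Since rho_w = 1 g/cm^3:
Gs = 79.6 / 30.58
Gs = 2.603


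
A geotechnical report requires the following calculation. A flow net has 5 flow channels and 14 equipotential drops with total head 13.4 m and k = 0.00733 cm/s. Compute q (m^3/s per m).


Convert k to m/s for unit consistency with H:
k = 0.00733 cm/s = 0.00733 / 100 m/s = 7.33e-05 m/s
Using q = k * H * Nf / Nd
Nf / Nd = 5 / 14 = 0.3571
q = 7.33e-05 * 13.4 * 0.3571
q = 0.0003508 m^3/s per m


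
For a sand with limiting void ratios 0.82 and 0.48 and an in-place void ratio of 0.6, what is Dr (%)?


Result: 64.71 %

Derivation:
Using Dr = (e_max - e) / (e_max - e_min) * 100
e_max - e = 0.82 - 0.6 = 0.22
e_max - e_min = 0.82 - 0.48 = 0.34
Dr = 0.22 / 0.34 * 100
Dr = 64.71 %


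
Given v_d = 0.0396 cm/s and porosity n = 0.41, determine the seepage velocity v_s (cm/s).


Result: 0.09659 cm/s

Derivation:
Using v_s = v_d / n
v_s = 0.0396 / 0.41
v_s = 0.09659 cm/s


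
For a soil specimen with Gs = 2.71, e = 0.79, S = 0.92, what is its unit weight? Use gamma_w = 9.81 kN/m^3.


Using gamma = gamma_w * (Gs + S*e) / (1 + e)
Numerator: Gs + S*e = 2.71 + 0.92*0.79 = 3.4368
Denominator: 1 + e = 1 + 0.79 = 1.79
gamma = 9.81 * 3.4368 / 1.79
gamma = 18.835 kN/m^3


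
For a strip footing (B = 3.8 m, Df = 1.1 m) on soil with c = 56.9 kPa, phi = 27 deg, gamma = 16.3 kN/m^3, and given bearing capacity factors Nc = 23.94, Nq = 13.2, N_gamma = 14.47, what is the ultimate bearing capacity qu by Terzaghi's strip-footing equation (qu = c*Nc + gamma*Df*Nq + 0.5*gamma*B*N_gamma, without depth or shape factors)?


Compute qu = c*Nc + gamma*Df*Nq + 0.5*gamma*B*N_gamma
Term 1: 56.9 * 23.94 = 1362.186
Term 2: 16.3 * 1.1 * 13.2 = 236.676
Term 3: 0.5 * 16.3 * 3.8 * 14.47 = 448.1359
qu = 1362.186 + 236.676 + 448.1359
qu = 2047.0 kPa


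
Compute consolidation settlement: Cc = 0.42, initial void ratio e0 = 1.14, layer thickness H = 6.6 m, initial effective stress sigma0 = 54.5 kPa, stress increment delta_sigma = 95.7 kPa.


Result: 0.5703 m

Derivation:
Using Sc = Cc * H / (1 + e0) * log10((sigma0 + delta_sigma) / sigma0)
Stress ratio = (54.5 + 95.7) / 54.5 = 2.75596
log10(2.75596) = 0.440273
Cc * H / (1 + e0) = 0.42 * 6.6 / (1 + 1.14) = 1.29533
Sc = 1.29533 * 0.440273
Sc = 0.5703 m


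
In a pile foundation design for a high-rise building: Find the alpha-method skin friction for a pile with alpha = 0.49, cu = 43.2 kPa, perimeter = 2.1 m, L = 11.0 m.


Result: 488.98 kN

Derivation:
Using Qs = alpha * cu * perimeter * L
Qs = 0.49 * 43.2 * 2.1 * 11.0
Qs = 488.98 kN


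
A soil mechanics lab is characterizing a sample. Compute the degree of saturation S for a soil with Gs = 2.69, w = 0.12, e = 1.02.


Using S = Gs * w / e
S = 2.69 * 0.12 / 1.02
S = 0.3165


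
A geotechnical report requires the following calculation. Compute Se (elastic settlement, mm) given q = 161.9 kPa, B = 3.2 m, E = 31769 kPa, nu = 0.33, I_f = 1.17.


Using Se = q * B * (1 - nu^2) * I_f / E
1 - nu^2 = 1 - 0.33^2 = 0.8911
Se = 161.9 * 3.2 * 0.8911 * 1.17 / 31769
Se = 0.017002 m
Convert to mm: Se = 0.017002 * 1000 = 17.002 mm


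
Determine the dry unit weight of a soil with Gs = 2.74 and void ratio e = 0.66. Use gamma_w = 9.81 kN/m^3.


Result: 16.192 kN/m^3

Derivation:
Using gamma_d = Gs * gamma_w / (1 + e)
gamma_d = 2.74 * 9.81 / (1 + 0.66)
gamma_d = 2.74 * 9.81 / 1.66
gamma_d = 16.192 kN/m^3


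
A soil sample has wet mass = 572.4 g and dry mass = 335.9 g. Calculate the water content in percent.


Using w = (m_wet - m_dry) / m_dry * 100
m_wet - m_dry = 572.4 - 335.9 = 236.5 g
w = 236.5 / 335.9 * 100
w = 70.41 %


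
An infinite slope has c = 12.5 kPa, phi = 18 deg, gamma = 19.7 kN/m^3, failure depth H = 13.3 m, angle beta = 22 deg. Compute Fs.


Using Fs = c / (gamma*H*sin(beta)*cos(beta)) + tan(phi)/tan(beta)
Cohesion contribution = 12.5 / (19.7*13.3*sin(22)*cos(22))
Cohesion contribution = 0.137357
Friction contribution = tan(18)/tan(22) = 0.804204
Fs = 0.137357 + 0.804204
Fs = 0.942


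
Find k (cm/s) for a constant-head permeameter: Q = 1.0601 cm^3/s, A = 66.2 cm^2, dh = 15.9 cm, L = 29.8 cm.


Compute hydraulic gradient:
i = dh / L = 15.9 / 29.8 = 0.533557
Then apply Darcy's law:
k = Q / (A * i)
k = 1.0601 / (66.2 * 0.533557)
k = 1.0601 / 35.3215
k = 0.030013 cm/s


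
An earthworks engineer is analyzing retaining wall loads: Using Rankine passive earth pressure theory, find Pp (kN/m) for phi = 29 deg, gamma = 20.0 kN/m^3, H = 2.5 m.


Compute passive earth pressure coefficient:
Kp = tan^2(45 + phi/2) = tan^2(59.5) = 2.88206
Compute passive force:
Pp = 0.5 * Kp * gamma * H^2
Pp = 0.5 * 2.88206 * 20.0 * 2.5^2
Pp = 180.13 kN/m


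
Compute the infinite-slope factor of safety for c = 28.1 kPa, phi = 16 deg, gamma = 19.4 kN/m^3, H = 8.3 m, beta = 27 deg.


Result: 0.994

Derivation:
Using Fs = c / (gamma*H*sin(beta)*cos(beta)) + tan(phi)/tan(beta)
Cohesion contribution = 28.1 / (19.4*8.3*sin(27)*cos(27))
Cohesion contribution = 0.431419
Friction contribution = tan(16)/tan(27) = 0.56277
Fs = 0.431419 + 0.56277
Fs = 0.994


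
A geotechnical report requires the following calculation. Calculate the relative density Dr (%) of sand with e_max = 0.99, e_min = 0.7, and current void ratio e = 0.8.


Using Dr = (e_max - e) / (e_max - e_min) * 100
e_max - e = 0.99 - 0.8 = 0.19
e_max - e_min = 0.99 - 0.7 = 0.29
Dr = 0.19 / 0.29 * 100
Dr = 65.52 %


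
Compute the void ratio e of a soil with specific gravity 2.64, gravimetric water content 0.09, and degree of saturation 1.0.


Using the relation e = Gs * w / S
e = 2.64 * 0.09 / 1.0
e = 0.2376


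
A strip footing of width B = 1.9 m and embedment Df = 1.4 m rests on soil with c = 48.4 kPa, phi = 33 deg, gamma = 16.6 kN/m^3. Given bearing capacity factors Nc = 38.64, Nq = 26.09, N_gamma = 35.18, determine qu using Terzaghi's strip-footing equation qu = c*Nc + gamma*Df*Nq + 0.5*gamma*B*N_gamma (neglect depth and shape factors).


Compute qu = c*Nc + gamma*Df*Nq + 0.5*gamma*B*N_gamma
Term 1: 48.4 * 38.64 = 1870.176
Term 2: 16.6 * 1.4 * 26.09 = 606.3316
Term 3: 0.5 * 16.6 * 1.9 * 35.18 = 554.7886
qu = 1870.176 + 606.3316 + 554.7886
qu = 3031.3 kPa


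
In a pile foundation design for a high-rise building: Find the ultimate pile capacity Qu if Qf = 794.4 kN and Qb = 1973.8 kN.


Using Qu = Qf + Qb
Qu = 794.4 + 1973.8
Qu = 2768.2 kN


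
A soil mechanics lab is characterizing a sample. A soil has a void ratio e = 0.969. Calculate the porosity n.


Result: 0.4921

Derivation:
Using the relation n = e / (1 + e)
n = 0.969 / (1 + 0.969)
n = 0.969 / 1.969
n = 0.4921


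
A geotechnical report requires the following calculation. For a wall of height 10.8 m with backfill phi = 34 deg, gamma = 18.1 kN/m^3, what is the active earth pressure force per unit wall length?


Compute active earth pressure coefficient:
Ka = tan^2(45 - phi/2) = tan^2(28.0) = 0.282715
Compute active force:
Pa = 0.5 * Ka * gamma * H^2
Pa = 0.5 * 0.282715 * 18.1 * 10.8^2
Pa = 298.43 kN/m


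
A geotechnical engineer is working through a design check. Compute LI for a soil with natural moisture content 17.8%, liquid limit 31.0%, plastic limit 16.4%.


First compute the plasticity index:
PI = LL - PL = 31.0 - 16.4 = 14.6
Then compute the liquidity index:
LI = (w - PL) / PI
LI = (17.8 - 16.4) / 14.6
LI = 0.096


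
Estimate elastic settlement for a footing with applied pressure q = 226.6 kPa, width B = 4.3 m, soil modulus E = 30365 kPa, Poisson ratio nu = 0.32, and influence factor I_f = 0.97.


Result: 27.939 mm

Derivation:
Using Se = q * B * (1 - nu^2) * I_f / E
1 - nu^2 = 1 - 0.32^2 = 0.8976
Se = 226.6 * 4.3 * 0.8976 * 0.97 / 30365
Se = 0.027939 m
Convert to mm: Se = 0.027939 * 1000 = 27.939 mm


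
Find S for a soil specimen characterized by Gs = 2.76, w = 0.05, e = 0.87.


Result: 0.1586

Derivation:
Using S = Gs * w / e
S = 2.76 * 0.05 / 0.87
S = 0.1586


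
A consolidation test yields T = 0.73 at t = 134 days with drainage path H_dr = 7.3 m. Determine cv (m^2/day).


Using cv = T * H_dr^2 / t
H_dr^2 = 7.3^2 = 53.29
cv = 0.73 * 53.29 / 134
cv = 0.29031 m^2/day


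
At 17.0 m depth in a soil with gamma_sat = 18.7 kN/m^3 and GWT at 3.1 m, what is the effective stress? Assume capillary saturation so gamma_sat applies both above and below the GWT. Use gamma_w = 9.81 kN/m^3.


Total stress = gamma_sat * depth
sigma = 18.7 * 17.0 = 317.9 kPa
Pore water pressure u = gamma_w * (depth - d_wt)
u = 9.81 * (17.0 - 3.1) = 136.359 kPa
Effective stress = sigma - u
sigma' = 317.9 - 136.359 = 181.54 kPa


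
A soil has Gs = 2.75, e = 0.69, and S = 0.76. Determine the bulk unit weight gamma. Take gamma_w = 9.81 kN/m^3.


Result: 19.007 kN/m^3

Derivation:
Using gamma = gamma_w * (Gs + S*e) / (1 + e)
Numerator: Gs + S*e = 2.75 + 0.76*0.69 = 3.2744
Denominator: 1 + e = 1 + 0.69 = 1.69
gamma = 9.81 * 3.2744 / 1.69
gamma = 19.007 kN/m^3


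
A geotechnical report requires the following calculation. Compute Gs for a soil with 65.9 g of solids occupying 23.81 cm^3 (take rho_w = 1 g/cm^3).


Using Gs = m_s / (V_s * rho_w)
Since rho_w = 1 g/cm^3:
Gs = 65.9 / 23.81
Gs = 2.768


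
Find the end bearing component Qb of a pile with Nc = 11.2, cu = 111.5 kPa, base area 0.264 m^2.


Using Qb = Nc * cu * Ab
Qb = 11.2 * 111.5 * 0.264
Qb = 329.68 kN


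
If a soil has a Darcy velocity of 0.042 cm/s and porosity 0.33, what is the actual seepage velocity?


Result: 0.12727 cm/s

Derivation:
Using v_s = v_d / n
v_s = 0.042 / 0.33
v_s = 0.12727 cm/s


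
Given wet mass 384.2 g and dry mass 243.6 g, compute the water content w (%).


Using w = (m_wet - m_dry) / m_dry * 100
m_wet - m_dry = 384.2 - 243.6 = 140.6 g
w = 140.6 / 243.6 * 100
w = 57.72 %


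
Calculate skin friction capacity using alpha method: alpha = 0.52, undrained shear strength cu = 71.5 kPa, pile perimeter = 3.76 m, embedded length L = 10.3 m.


Using Qs = alpha * cu * perimeter * L
Qs = 0.52 * 71.5 * 3.76 * 10.3
Qs = 1439.91 kN


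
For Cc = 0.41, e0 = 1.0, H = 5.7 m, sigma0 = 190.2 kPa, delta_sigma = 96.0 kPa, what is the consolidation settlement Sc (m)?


Result: 0.2074 m

Derivation:
Using Sc = Cc * H / (1 + e0) * log10((sigma0 + delta_sigma) / sigma0)
Stress ratio = (190.2 + 96.0) / 190.2 = 1.50473
log10(1.50473) = 0.177459
Cc * H / (1 + e0) = 0.41 * 5.7 / (1 + 1.0) = 1.1685
Sc = 1.1685 * 0.177459
Sc = 0.2074 m


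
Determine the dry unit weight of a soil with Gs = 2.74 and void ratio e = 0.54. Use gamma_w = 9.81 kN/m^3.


Using gamma_d = Gs * gamma_w / (1 + e)
gamma_d = 2.74 * 9.81 / (1 + 0.54)
gamma_d = 2.74 * 9.81 / 1.54
gamma_d = 17.454 kN/m^3


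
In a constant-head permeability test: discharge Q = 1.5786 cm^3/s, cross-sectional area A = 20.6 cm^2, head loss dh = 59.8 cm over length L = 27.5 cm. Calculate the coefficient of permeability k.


Compute hydraulic gradient:
i = dh / L = 59.8 / 27.5 = 2.17455
Then apply Darcy's law:
k = Q / (A * i)
k = 1.5786 / (20.6 * 2.17455)
k = 1.5786 / 44.7956
k = 0.03524 cm/s


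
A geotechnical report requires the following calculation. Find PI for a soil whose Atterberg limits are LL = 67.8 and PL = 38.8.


Using PI = LL - PL
PI = 67.8 - 38.8
PI = 29.0


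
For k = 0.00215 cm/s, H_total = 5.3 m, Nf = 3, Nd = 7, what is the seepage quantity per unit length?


Convert k to m/s for unit consistency with H:
k = 0.00215 cm/s = 0.00215 / 100 m/s = 2.15e-05 m/s
Using q = k * H * Nf / Nd
Nf / Nd = 3 / 7 = 0.4286
q = 2.15e-05 * 5.3 * 0.4286
q = 4.884e-05 m^3/s per m


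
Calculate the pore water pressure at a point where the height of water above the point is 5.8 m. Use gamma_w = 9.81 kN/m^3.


Using u = gamma_w * h_w
u = 9.81 * 5.8
u = 56.9 kPa


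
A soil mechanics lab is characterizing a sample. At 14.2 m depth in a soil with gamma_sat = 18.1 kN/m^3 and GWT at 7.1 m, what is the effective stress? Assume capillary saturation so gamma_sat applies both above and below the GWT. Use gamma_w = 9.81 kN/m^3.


Result: 187.37 kPa

Derivation:
Total stress = gamma_sat * depth
sigma = 18.1 * 14.2 = 257.02 kPa
Pore water pressure u = gamma_w * (depth - d_wt)
u = 9.81 * (14.2 - 7.1) = 69.651 kPa
Effective stress = sigma - u
sigma' = 257.02 - 69.651 = 187.37 kPa


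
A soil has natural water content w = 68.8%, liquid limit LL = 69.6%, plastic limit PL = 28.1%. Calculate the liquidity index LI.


First compute the plasticity index:
PI = LL - PL = 69.6 - 28.1 = 41.5
Then compute the liquidity index:
LI = (w - PL) / PI
LI = (68.8 - 28.1) / 41.5
LI = 0.981


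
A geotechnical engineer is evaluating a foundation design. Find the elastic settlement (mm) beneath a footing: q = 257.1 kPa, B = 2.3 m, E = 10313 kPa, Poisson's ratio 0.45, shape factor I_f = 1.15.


Using Se = q * B * (1 - nu^2) * I_f / E
1 - nu^2 = 1 - 0.45^2 = 0.7975
Se = 257.1 * 2.3 * 0.7975 * 1.15 / 10313
Se = 0.052586 m
Convert to mm: Se = 0.052586 * 1000 = 52.586 mm


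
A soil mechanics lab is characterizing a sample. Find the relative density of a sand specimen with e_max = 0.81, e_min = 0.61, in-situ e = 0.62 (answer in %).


Using Dr = (e_max - e) / (e_max - e_min) * 100
e_max - e = 0.81 - 0.62 = 0.19
e_max - e_min = 0.81 - 0.61 = 0.2
Dr = 0.19 / 0.2 * 100
Dr = 95.0 %


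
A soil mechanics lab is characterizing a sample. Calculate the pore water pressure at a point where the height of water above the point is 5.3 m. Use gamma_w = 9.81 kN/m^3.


Using u = gamma_w * h_w
u = 9.81 * 5.3
u = 51.99 kPa


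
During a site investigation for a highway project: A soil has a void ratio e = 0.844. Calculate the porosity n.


Using the relation n = e / (1 + e)
n = 0.844 / (1 + 0.844)
n = 0.844 / 1.844
n = 0.4577


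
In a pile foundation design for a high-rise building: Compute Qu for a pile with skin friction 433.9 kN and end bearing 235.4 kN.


Result: 669.3 kN

Derivation:
Using Qu = Qf + Qb
Qu = 433.9 + 235.4
Qu = 669.3 kN


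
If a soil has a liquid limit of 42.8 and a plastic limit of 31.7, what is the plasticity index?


Result: 11.1

Derivation:
Using PI = LL - PL
PI = 42.8 - 31.7
PI = 11.1


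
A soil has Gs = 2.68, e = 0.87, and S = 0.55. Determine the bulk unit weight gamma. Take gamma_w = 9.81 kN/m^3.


Using gamma = gamma_w * (Gs + S*e) / (1 + e)
Numerator: Gs + S*e = 2.68 + 0.55*0.87 = 3.1585
Denominator: 1 + e = 1 + 0.87 = 1.87
gamma = 9.81 * 3.1585 / 1.87
gamma = 16.569 kN/m^3


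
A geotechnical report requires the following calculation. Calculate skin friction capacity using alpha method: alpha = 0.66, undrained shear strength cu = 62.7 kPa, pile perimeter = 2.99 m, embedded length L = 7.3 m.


Using Qs = alpha * cu * perimeter * L
Qs = 0.66 * 62.7 * 2.99 * 7.3
Qs = 903.24 kN


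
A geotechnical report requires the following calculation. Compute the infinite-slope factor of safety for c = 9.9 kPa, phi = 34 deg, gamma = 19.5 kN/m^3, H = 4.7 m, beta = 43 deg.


Using Fs = c / (gamma*H*sin(beta)*cos(beta)) + tan(phi)/tan(beta)
Cohesion contribution = 9.9 / (19.5*4.7*sin(43)*cos(43))
Cohesion contribution = 0.216567
Friction contribution = tan(34)/tan(43) = 0.723322
Fs = 0.216567 + 0.723322
Fs = 0.94


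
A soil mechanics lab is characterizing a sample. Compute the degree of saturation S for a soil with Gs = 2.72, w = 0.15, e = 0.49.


Using S = Gs * w / e
S = 2.72 * 0.15 / 0.49
S = 0.8327


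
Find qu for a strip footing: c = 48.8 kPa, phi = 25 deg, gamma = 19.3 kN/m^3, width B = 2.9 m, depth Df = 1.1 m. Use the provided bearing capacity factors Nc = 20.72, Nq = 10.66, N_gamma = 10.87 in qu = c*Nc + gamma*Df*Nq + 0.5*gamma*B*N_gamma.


Compute qu = c*Nc + gamma*Df*Nq + 0.5*gamma*B*N_gamma
Term 1: 48.8 * 20.72 = 1011.136
Term 2: 19.3 * 1.1 * 10.66 = 226.3118
Term 3: 0.5 * 19.3 * 2.9 * 10.87 = 304.19695
qu = 1011.136 + 226.3118 + 304.19695
qu = 1541.64 kPa


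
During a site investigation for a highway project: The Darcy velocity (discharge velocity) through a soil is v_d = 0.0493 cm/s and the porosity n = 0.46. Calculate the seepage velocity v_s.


Using v_s = v_d / n
v_s = 0.0493 / 0.46
v_s = 0.10717 cm/s


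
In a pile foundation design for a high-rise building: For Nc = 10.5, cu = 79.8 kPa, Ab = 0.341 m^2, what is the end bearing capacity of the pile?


Using Qb = Nc * cu * Ab
Qb = 10.5 * 79.8 * 0.341
Qb = 285.72 kN


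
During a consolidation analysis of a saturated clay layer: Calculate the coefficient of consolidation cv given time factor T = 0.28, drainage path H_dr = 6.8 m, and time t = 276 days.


Using cv = T * H_dr^2 / t
H_dr^2 = 6.8^2 = 46.24
cv = 0.28 * 46.24 / 276
cv = 0.04691 m^2/day


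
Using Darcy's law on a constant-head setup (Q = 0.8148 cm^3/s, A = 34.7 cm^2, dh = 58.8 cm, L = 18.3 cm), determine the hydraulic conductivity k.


Compute hydraulic gradient:
i = dh / L = 58.8 / 18.3 = 3.21311
Then apply Darcy's law:
k = Q / (A * i)
k = 0.8148 / (34.7 * 3.21311)
k = 0.8148 / 111.495
k = 0.007308 cm/s


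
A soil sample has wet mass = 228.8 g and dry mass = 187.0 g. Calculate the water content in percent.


Result: 22.35 %

Derivation:
Using w = (m_wet - m_dry) / m_dry * 100
m_wet - m_dry = 228.8 - 187.0 = 41.8 g
w = 41.8 / 187.0 * 100
w = 22.35 %


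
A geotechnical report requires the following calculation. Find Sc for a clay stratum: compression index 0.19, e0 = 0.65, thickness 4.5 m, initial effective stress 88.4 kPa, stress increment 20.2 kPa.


Result: 0.0463 m

Derivation:
Using Sc = Cc * H / (1 + e0) * log10((sigma0 + delta_sigma) / sigma0)
Stress ratio = (88.4 + 20.2) / 88.4 = 1.22851
log10(1.22851) = 0.0893776
Cc * H / (1 + e0) = 0.19 * 4.5 / (1 + 0.65) = 0.518182
Sc = 0.518182 * 0.0893776
Sc = 0.0463 m


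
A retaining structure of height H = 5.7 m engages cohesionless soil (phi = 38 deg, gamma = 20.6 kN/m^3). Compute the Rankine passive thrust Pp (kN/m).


Result: 1406.77 kN/m

Derivation:
Compute passive earth pressure coefficient:
Kp = tan^2(45 + phi/2) = tan^2(64.0) = 4.203746
Compute passive force:
Pp = 0.5 * Kp * gamma * H^2
Pp = 0.5 * 4.203746 * 20.6 * 5.7^2
Pp = 1406.77 kN/m


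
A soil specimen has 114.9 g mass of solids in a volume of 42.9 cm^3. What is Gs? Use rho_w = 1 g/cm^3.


Using Gs = m_s / (V_s * rho_w)
Since rho_w = 1 g/cm^3:
Gs = 114.9 / 42.9
Gs = 2.678


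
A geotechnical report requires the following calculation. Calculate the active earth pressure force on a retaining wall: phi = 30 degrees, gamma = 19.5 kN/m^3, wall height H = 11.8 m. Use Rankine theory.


Compute active earth pressure coefficient:
Ka = tan^2(45 - phi/2) = tan^2(30.0) = 0.333333
Compute active force:
Pa = 0.5 * Ka * gamma * H^2
Pa = 0.5 * 0.333333 * 19.5 * 11.8^2
Pa = 452.53 kN/m


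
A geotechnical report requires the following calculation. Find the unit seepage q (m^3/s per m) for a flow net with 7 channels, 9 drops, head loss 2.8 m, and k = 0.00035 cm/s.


Convert k to m/s for unit consistency with H:
k = 0.00035 cm/s = 0.00035 / 100 m/s = 3.5e-06 m/s
Using q = k * H * Nf / Nd
Nf / Nd = 7 / 9 = 0.7778
q = 3.5e-06 * 2.8 * 0.7778
q = 7.622e-06 m^3/s per m


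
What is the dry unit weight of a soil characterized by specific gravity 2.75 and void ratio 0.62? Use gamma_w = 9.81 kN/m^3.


Using gamma_d = Gs * gamma_w / (1 + e)
gamma_d = 2.75 * 9.81 / (1 + 0.62)
gamma_d = 2.75 * 9.81 / 1.62
gamma_d = 16.653 kN/m^3


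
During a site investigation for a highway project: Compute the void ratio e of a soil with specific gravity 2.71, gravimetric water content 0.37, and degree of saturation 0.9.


Result: 1.1141

Derivation:
Using the relation e = Gs * w / S
e = 2.71 * 0.37 / 0.9
e = 1.1141


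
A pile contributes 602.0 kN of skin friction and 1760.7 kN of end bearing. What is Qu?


Using Qu = Qf + Qb
Qu = 602.0 + 1760.7
Qu = 2362.7 kN


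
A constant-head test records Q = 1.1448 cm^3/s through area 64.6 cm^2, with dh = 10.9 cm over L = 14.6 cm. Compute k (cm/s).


Result: 0.023737 cm/s

Derivation:
Compute hydraulic gradient:
i = dh / L = 10.9 / 14.6 = 0.746575
Then apply Darcy's law:
k = Q / (A * i)
k = 1.1448 / (64.6 * 0.746575)
k = 1.1448 / 48.2288
k = 0.023737 cm/s


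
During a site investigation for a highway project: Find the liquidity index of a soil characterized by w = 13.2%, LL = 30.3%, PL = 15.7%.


First compute the plasticity index:
PI = LL - PL = 30.3 - 15.7 = 14.6
Then compute the liquidity index:
LI = (w - PL) / PI
LI = (13.2 - 15.7) / 14.6
LI = -0.171


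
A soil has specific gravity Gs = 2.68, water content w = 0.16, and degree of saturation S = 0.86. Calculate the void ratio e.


Using the relation e = Gs * w / S
e = 2.68 * 0.16 / 0.86
e = 0.4986


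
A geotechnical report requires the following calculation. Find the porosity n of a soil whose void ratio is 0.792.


Result: 0.442

Derivation:
Using the relation n = e / (1 + e)
n = 0.792 / (1 + 0.792)
n = 0.792 / 1.792
n = 0.442


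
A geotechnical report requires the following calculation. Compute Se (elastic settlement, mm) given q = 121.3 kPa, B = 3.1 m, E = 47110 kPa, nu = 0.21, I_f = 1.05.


Using Se = q * B * (1 - nu^2) * I_f / E
1 - nu^2 = 1 - 0.21^2 = 0.9559
Se = 121.3 * 3.1 * 0.9559 * 1.05 / 47110
Se = 0.008011 m
Convert to mm: Se = 0.008011 * 1000 = 8.011 mm


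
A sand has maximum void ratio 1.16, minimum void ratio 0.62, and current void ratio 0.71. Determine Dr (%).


Using Dr = (e_max - e) / (e_max - e_min) * 100
e_max - e = 1.16 - 0.71 = 0.45
e_max - e_min = 1.16 - 0.62 = 0.54
Dr = 0.45 / 0.54 * 100
Dr = 83.33 %


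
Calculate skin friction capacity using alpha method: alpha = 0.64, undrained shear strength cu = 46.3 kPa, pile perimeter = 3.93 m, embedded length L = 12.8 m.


Using Qs = alpha * cu * perimeter * L
Qs = 0.64 * 46.3 * 3.93 * 12.8
Qs = 1490.61 kN


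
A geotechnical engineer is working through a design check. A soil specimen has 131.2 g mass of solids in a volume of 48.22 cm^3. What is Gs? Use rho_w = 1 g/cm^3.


Using Gs = m_s / (V_s * rho_w)
Since rho_w = 1 g/cm^3:
Gs = 131.2 / 48.22
Gs = 2.721


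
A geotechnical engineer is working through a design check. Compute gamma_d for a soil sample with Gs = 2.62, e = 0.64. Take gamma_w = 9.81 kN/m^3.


Using gamma_d = Gs * gamma_w / (1 + e)
gamma_d = 2.62 * 9.81 / (1 + 0.64)
gamma_d = 2.62 * 9.81 / 1.64
gamma_d = 15.672 kN/m^3


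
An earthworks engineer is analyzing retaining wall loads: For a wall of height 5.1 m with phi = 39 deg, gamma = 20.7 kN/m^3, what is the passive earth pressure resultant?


Compute passive earth pressure coefficient:
Kp = tan^2(45 + phi/2) = tan^2(64.5) = 4.395495
Compute passive force:
Pp = 0.5 * Kp * gamma * H^2
Pp = 0.5 * 4.395495 * 20.7 * 5.1^2
Pp = 1183.28 kN/m


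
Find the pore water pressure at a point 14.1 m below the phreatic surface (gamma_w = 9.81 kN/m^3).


Using u = gamma_w * h_w
u = 9.81 * 14.1
u = 138.32 kPa


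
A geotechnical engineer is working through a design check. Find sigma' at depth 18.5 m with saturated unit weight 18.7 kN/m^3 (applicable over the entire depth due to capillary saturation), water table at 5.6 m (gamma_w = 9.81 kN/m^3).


Total stress = gamma_sat * depth
sigma = 18.7 * 18.5 = 345.95 kPa
Pore water pressure u = gamma_w * (depth - d_wt)
u = 9.81 * (18.5 - 5.6) = 126.549 kPa
Effective stress = sigma - u
sigma' = 345.95 - 126.549 = 219.4 kPa


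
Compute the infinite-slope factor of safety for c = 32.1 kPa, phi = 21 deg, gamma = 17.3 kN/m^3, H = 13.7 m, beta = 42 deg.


Result: 0.699

Derivation:
Using Fs = c / (gamma*H*sin(beta)*cos(beta)) + tan(phi)/tan(beta)
Cohesion contribution = 32.1 / (17.3*13.7*sin(42)*cos(42))
Cohesion contribution = 0.272367
Friction contribution = tan(21)/tan(42) = 0.426324
Fs = 0.272367 + 0.426324
Fs = 0.699


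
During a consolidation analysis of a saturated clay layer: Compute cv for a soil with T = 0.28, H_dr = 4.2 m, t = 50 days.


Result: 0.09878 m^2/day

Derivation:
Using cv = T * H_dr^2 / t
H_dr^2 = 4.2^2 = 17.64
cv = 0.28 * 17.64 / 50
cv = 0.09878 m^2/day


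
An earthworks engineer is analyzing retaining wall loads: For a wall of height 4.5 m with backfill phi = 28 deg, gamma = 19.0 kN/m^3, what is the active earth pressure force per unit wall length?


Compute active earth pressure coefficient:
Ka = tan^2(45 - phi/2) = tan^2(31.0) = 0.361033
Compute active force:
Pa = 0.5 * Ka * gamma * H^2
Pa = 0.5 * 0.361033 * 19.0 * 4.5^2
Pa = 69.45 kN/m


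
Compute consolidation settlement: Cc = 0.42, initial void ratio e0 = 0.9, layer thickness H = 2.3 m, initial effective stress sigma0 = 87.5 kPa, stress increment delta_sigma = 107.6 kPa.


Using Sc = Cc * H / (1 + e0) * log10((sigma0 + delta_sigma) / sigma0)
Stress ratio = (87.5 + 107.6) / 87.5 = 2.22971
log10(2.22971) = 0.348249
Cc * H / (1 + e0) = 0.42 * 2.3 / (1 + 0.9) = 0.508421
Sc = 0.508421 * 0.348249
Sc = 0.1771 m


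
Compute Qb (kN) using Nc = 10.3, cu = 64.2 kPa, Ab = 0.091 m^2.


Result: 60.17 kN

Derivation:
Using Qb = Nc * cu * Ab
Qb = 10.3 * 64.2 * 0.091
Qb = 60.17 kN


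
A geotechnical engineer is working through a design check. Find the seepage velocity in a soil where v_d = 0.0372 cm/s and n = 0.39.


Result: 0.09538 cm/s

Derivation:
Using v_s = v_d / n
v_s = 0.0372 / 0.39
v_s = 0.09538 cm/s


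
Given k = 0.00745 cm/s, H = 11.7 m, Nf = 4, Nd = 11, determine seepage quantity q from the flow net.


Convert k to m/s for unit consistency with H:
k = 0.00745 cm/s = 0.00745 / 100 m/s = 7.45e-05 m/s
Using q = k * H * Nf / Nd
Nf / Nd = 4 / 11 = 0.3636
q = 7.45e-05 * 11.7 * 0.3636
q = 0.000317 m^3/s per m


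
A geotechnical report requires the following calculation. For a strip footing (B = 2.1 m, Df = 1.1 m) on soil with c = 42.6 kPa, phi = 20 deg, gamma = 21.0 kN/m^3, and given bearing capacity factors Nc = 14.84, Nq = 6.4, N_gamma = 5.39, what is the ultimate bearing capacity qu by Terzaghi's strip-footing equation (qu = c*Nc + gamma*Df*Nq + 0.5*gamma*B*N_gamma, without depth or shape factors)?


Result: 898.87 kPa

Derivation:
Compute qu = c*Nc + gamma*Df*Nq + 0.5*gamma*B*N_gamma
Term 1: 42.6 * 14.84 = 632.184
Term 2: 21.0 * 1.1 * 6.4 = 147.84
Term 3: 0.5 * 21.0 * 2.1 * 5.39 = 118.8495
qu = 632.184 + 147.84 + 118.8495
qu = 898.87 kPa


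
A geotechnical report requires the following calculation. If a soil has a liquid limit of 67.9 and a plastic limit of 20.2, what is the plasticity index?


Result: 47.7

Derivation:
Using PI = LL - PL
PI = 67.9 - 20.2
PI = 47.7


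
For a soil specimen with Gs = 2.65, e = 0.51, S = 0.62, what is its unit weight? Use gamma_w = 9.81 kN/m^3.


Using gamma = gamma_w * (Gs + S*e) / (1 + e)
Numerator: Gs + S*e = 2.65 + 0.62*0.51 = 2.9662
Denominator: 1 + e = 1 + 0.51 = 1.51
gamma = 9.81 * 2.9662 / 1.51
gamma = 19.27 kN/m^3


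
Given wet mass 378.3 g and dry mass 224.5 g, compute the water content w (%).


Using w = (m_wet - m_dry) / m_dry * 100
m_wet - m_dry = 378.3 - 224.5 = 153.8 g
w = 153.8 / 224.5 * 100
w = 68.51 %


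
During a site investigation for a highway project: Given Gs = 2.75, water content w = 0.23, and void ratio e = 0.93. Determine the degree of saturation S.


Result: 0.6801

Derivation:
Using S = Gs * w / e
S = 2.75 * 0.23 / 0.93
S = 0.6801


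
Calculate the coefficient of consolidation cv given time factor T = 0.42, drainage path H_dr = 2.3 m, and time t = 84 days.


Result: 0.02645 m^2/day

Derivation:
Using cv = T * H_dr^2 / t
H_dr^2 = 2.3^2 = 5.29
cv = 0.42 * 5.29 / 84
cv = 0.02645 m^2/day


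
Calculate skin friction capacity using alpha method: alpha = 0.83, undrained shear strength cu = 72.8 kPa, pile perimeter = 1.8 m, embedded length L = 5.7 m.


Result: 619.95 kN

Derivation:
Using Qs = alpha * cu * perimeter * L
Qs = 0.83 * 72.8 * 1.8 * 5.7
Qs = 619.95 kN


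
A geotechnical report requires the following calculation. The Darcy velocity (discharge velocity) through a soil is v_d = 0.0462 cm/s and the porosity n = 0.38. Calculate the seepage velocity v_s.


Using v_s = v_d / n
v_s = 0.0462 / 0.38
v_s = 0.12158 cm/s


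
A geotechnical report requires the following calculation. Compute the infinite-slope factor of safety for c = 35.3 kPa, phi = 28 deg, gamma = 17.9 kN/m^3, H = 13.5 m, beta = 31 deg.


Using Fs = c / (gamma*H*sin(beta)*cos(beta)) + tan(phi)/tan(beta)
Cohesion contribution = 35.3 / (17.9*13.5*sin(31)*cos(31))
Cohesion contribution = 0.330889
Friction contribution = tan(28)/tan(31) = 0.884913
Fs = 0.330889 + 0.884913
Fs = 1.216


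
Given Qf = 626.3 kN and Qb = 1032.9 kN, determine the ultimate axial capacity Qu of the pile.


Result: 1659.2 kN

Derivation:
Using Qu = Qf + Qb
Qu = 626.3 + 1032.9
Qu = 1659.2 kN


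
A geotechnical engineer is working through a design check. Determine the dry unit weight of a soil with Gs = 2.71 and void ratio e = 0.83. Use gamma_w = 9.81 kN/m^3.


Result: 14.527 kN/m^3

Derivation:
Using gamma_d = Gs * gamma_w / (1 + e)
gamma_d = 2.71 * 9.81 / (1 + 0.83)
gamma_d = 2.71 * 9.81 / 1.83
gamma_d = 14.527 kN/m^3


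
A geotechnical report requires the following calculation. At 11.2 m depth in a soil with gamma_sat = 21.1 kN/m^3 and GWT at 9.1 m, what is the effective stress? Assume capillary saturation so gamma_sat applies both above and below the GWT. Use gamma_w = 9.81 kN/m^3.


Total stress = gamma_sat * depth
sigma = 21.1 * 11.2 = 236.32 kPa
Pore water pressure u = gamma_w * (depth - d_wt)
u = 9.81 * (11.2 - 9.1) = 20.601 kPa
Effective stress = sigma - u
sigma' = 236.32 - 20.601 = 215.72 kPa


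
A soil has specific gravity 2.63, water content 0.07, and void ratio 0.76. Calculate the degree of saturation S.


Using S = Gs * w / e
S = 2.63 * 0.07 / 0.76
S = 0.2422


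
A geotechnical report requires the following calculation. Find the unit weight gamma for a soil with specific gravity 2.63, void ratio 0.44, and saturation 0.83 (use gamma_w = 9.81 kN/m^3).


Using gamma = gamma_w * (Gs + S*e) / (1 + e)
Numerator: Gs + S*e = 2.63 + 0.83*0.44 = 2.9952
Denominator: 1 + e = 1 + 0.44 = 1.44
gamma = 9.81 * 2.9952 / 1.44
gamma = 20.405 kN/m^3


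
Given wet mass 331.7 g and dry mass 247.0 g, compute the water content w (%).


Result: 34.29 %

Derivation:
Using w = (m_wet - m_dry) / m_dry * 100
m_wet - m_dry = 331.7 - 247.0 = 84.7 g
w = 84.7 / 247.0 * 100
w = 34.29 %


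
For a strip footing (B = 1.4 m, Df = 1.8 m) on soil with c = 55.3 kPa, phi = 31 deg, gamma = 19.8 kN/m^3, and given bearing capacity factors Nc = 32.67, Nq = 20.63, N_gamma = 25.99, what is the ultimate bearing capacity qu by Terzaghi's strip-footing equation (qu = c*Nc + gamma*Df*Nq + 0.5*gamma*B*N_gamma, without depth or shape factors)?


Result: 2902.13 kPa

Derivation:
Compute qu = c*Nc + gamma*Df*Nq + 0.5*gamma*B*N_gamma
Term 1: 55.3 * 32.67 = 1806.651
Term 2: 19.8 * 1.8 * 20.63 = 735.2532
Term 3: 0.5 * 19.8 * 1.4 * 25.99 = 360.2214
qu = 1806.651 + 735.2532 + 360.2214
qu = 2902.13 kPa


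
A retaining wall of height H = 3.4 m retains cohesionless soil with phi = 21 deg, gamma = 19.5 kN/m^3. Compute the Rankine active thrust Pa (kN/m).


Compute active earth pressure coefficient:
Ka = tan^2(45 - phi/2) = tan^2(34.5) = 0.472355
Compute active force:
Pa = 0.5 * Ka * gamma * H^2
Pa = 0.5 * 0.472355 * 19.5 * 3.4^2
Pa = 53.24 kN/m


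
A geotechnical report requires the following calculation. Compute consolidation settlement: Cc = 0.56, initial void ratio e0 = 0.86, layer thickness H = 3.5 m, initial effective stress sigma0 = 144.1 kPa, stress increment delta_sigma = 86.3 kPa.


Result: 0.2148 m

Derivation:
Using Sc = Cc * H / (1 + e0) * log10((sigma0 + delta_sigma) / sigma0)
Stress ratio = (144.1 + 86.3) / 144.1 = 1.59889
log10(1.59889) = 0.203818
Cc * H / (1 + e0) = 0.56 * 3.5 / (1 + 0.86) = 1.05376
Sc = 1.05376 * 0.203818
Sc = 0.2148 m


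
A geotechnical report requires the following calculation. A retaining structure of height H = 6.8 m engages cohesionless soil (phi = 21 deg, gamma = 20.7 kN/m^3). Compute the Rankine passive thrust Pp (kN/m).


Compute passive earth pressure coefficient:
Kp = tan^2(45 + phi/2) = tan^2(55.5) = 2.117051
Compute passive force:
Pp = 0.5 * Kp * gamma * H^2
Pp = 0.5 * 2.117051 * 20.7 * 6.8^2
Pp = 1013.19 kN/m


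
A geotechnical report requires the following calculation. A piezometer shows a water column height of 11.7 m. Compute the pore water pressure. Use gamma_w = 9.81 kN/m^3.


Using u = gamma_w * h_w
u = 9.81 * 11.7
u = 114.78 kPa


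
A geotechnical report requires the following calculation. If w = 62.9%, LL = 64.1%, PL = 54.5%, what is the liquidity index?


First compute the plasticity index:
PI = LL - PL = 64.1 - 54.5 = 9.6
Then compute the liquidity index:
LI = (w - PL) / PI
LI = (62.9 - 54.5) / 9.6
LI = 0.875


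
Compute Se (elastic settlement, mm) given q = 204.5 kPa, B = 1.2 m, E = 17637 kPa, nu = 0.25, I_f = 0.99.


Result: 12.914 mm

Derivation:
Using Se = q * B * (1 - nu^2) * I_f / E
1 - nu^2 = 1 - 0.25^2 = 0.9375
Se = 204.5 * 1.2 * 0.9375 * 0.99 / 17637
Se = 0.012914 m
Convert to mm: Se = 0.012914 * 1000 = 12.914 mm


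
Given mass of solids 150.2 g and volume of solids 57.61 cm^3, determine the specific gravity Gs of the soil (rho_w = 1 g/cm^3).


Using Gs = m_s / (V_s * rho_w)
Since rho_w = 1 g/cm^3:
Gs = 150.2 / 57.61
Gs = 2.607


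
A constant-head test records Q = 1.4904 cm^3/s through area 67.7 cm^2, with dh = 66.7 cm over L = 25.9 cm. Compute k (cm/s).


Compute hydraulic gradient:
i = dh / L = 66.7 / 25.9 = 2.57529
Then apply Darcy's law:
k = Q / (A * i)
k = 1.4904 / (67.7 * 2.57529)
k = 1.4904 / 174.347
k = 0.008548 cm/s


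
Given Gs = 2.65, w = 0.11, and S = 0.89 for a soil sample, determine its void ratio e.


Using the relation e = Gs * w / S
e = 2.65 * 0.11 / 0.89
e = 0.3275


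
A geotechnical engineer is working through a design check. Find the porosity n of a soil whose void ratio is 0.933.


Using the relation n = e / (1 + e)
n = 0.933 / (1 + 0.933)
n = 0.933 / 1.933
n = 0.4827


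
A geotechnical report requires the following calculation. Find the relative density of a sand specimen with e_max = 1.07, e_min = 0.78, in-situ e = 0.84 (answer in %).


Result: 79.31 %

Derivation:
Using Dr = (e_max - e) / (e_max - e_min) * 100
e_max - e = 1.07 - 0.84 = 0.23
e_max - e_min = 1.07 - 0.78 = 0.29
Dr = 0.23 / 0.29 * 100
Dr = 79.31 %
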